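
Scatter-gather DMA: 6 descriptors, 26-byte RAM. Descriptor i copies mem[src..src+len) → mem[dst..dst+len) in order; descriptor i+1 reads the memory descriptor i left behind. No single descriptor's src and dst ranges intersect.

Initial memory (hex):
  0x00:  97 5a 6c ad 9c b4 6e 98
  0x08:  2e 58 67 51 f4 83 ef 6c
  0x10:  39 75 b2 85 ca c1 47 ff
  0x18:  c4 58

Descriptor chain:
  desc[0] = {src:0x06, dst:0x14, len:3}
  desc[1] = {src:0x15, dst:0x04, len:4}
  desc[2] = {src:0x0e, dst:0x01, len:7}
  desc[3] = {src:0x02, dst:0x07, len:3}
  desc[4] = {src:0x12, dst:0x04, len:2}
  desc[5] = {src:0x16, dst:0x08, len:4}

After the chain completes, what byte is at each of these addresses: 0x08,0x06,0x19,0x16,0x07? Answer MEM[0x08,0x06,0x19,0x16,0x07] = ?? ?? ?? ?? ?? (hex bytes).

MEM[0x08,0x06,0x19,0x16,0x07] = 2e 85 58 2e 6c

D0: mem[0x14..0x16] <- [6e 98 2e]
D1: mem[0x04..0x07] <- [98 2e ff c4]
D2: mem[0x01..0x07] <- [ef 6c 39 75 b2 85 6e]
D3: mem[0x07..0x09] <- [6c 39 75]
D4: mem[0x04..0x05] <- [b2 85]
D5: mem[0x08..0x0b] <- [2e ff c4 58]
query mem[0x08]=0x2e, mem[0x06]=0x85, mem[0x19]=0x58, mem[0x16]=0x2e, mem[0x07]=0x6c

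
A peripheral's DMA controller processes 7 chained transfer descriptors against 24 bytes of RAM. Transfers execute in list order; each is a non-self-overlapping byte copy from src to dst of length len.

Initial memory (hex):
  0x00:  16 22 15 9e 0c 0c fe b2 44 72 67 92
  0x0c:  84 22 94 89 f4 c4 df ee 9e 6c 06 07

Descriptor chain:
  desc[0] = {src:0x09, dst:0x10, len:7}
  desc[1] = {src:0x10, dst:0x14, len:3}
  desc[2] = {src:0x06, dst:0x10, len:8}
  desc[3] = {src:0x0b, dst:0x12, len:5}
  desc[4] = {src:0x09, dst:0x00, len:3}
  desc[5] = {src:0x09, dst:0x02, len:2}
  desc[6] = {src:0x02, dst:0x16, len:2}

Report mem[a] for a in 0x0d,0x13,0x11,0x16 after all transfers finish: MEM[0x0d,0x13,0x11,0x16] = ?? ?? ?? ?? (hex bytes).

D0: mem[0x10..0x16] <- [72 67 92 84 22 94 89]
D1: mem[0x14..0x16] <- [72 67 92]
D2: mem[0x10..0x17] <- [fe b2 44 72 67 92 84 22]
D3: mem[0x12..0x16] <- [92 84 22 94 89]
D4: mem[0x00..0x02] <- [72 67 92]
D5: mem[0x02..0x03] <- [72 67]
D6: mem[0x16..0x17] <- [72 67]
query mem[0x0d]=0x22, mem[0x13]=0x84, mem[0x11]=0xb2, mem[0x16]=0x72

MEM[0x0d,0x13,0x11,0x16] = 22 84 b2 72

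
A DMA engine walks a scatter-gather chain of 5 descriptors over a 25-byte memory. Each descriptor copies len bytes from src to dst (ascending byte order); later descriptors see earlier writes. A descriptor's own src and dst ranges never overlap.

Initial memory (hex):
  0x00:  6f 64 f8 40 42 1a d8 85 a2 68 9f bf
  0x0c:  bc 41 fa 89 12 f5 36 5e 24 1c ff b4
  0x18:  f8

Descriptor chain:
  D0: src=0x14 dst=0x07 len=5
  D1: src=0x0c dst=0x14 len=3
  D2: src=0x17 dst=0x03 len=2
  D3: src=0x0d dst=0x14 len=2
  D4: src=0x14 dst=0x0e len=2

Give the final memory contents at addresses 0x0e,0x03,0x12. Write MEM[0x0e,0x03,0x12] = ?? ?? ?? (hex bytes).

MEM[0x0e,0x03,0x12] = 41 b4 36

  after D0: wrote 5B at 0x07 = 241cffb4f8
  after D1: wrote 3B at 0x14 = bc41fa
  after D2: wrote 2B at 0x03 = b4f8
  after D3: wrote 2B at 0x14 = 41fa
  after D4: wrote 2B at 0x0e = 41fa
query mem[0x0e]=0x41, mem[0x03]=0xb4, mem[0x12]=0x36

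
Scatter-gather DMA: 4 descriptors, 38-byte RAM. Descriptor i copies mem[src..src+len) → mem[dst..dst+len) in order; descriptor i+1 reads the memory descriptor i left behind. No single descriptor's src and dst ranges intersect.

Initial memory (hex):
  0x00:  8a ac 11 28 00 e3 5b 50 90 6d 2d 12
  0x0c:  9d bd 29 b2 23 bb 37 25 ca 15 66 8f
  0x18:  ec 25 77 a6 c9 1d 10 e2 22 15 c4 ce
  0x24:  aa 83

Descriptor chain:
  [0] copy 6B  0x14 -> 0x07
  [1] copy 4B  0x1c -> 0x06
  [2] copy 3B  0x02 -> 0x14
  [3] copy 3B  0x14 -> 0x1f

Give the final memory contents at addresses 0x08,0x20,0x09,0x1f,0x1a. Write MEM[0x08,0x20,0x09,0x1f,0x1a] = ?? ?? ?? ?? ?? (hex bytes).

#0 dst[0x07+6] := {0xca,0x15,0x66,0x8f,0xec,0x25}
#1 dst[0x06+4] := {0xc9,0x1d,0x10,0xe2}
#2 dst[0x14+3] := {0x11,0x28,0x00}
#3 dst[0x1f+3] := {0x11,0x28,0x00}
query mem[0x08]=0x10, mem[0x20]=0x28, mem[0x09]=0xe2, mem[0x1f]=0x11, mem[0x1a]=0x77

MEM[0x08,0x20,0x09,0x1f,0x1a] = 10 28 e2 11 77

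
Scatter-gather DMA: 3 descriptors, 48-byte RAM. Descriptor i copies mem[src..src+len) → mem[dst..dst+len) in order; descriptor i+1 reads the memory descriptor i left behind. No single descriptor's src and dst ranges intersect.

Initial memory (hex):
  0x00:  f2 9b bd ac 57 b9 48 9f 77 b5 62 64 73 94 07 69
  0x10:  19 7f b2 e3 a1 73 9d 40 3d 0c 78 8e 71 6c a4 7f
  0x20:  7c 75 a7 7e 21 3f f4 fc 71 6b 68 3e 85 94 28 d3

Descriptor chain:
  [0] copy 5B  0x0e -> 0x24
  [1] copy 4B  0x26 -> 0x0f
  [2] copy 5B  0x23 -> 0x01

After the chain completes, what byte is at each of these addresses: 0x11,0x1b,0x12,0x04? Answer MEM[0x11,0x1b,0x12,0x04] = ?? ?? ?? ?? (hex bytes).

  after D0: wrote 5B at 0x24 = 0769197fb2
  after D1: wrote 4B at 0x0f = 197fb26b
  after D2: wrote 5B at 0x01 = 7e0769197f
query mem[0x11]=0xb2, mem[0x1b]=0x8e, mem[0x12]=0x6b, mem[0x04]=0x19

MEM[0x11,0x1b,0x12,0x04] = b2 8e 6b 19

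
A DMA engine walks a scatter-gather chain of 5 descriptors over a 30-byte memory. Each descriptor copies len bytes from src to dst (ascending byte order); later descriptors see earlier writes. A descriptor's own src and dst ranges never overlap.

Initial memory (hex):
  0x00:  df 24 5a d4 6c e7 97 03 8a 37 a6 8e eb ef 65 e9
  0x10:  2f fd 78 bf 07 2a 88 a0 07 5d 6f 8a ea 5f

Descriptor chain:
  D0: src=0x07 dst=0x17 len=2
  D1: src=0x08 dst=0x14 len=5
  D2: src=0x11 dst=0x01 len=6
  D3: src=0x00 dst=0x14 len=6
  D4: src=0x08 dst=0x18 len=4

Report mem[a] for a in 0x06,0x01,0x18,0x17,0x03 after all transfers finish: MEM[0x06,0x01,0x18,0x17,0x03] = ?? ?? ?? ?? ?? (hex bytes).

[0] 0x07->0x17 len=2 : 03 8a
[1] 0x08->0x14 len=5 : 8a 37 a6 8e eb
[2] 0x11->0x01 len=6 : fd 78 bf 8a 37 a6
[3] 0x00->0x14 len=6 : df fd 78 bf 8a 37
[4] 0x08->0x18 len=4 : 8a 37 a6 8e
query mem[0x06]=0xa6, mem[0x01]=0xfd, mem[0x18]=0x8a, mem[0x17]=0xbf, mem[0x03]=0xbf

MEM[0x06,0x01,0x18,0x17,0x03] = a6 fd 8a bf bf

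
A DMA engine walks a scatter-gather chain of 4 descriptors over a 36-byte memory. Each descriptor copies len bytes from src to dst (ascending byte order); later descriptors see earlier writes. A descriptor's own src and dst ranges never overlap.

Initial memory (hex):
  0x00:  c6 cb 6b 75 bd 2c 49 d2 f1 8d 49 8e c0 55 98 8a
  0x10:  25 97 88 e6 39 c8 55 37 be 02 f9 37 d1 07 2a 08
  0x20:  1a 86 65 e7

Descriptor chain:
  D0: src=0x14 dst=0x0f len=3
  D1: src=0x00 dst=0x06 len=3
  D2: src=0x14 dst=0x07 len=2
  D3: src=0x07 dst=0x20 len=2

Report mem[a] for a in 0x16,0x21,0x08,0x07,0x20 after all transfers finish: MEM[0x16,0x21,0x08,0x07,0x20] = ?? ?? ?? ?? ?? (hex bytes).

  after D0: wrote 3B at 0x0f = 39c855
  after D1: wrote 3B at 0x06 = c6cb6b
  after D2: wrote 2B at 0x07 = 39c8
  after D3: wrote 2B at 0x20 = 39c8
query mem[0x16]=0x55, mem[0x21]=0xc8, mem[0x08]=0xc8, mem[0x07]=0x39, mem[0x20]=0x39

MEM[0x16,0x21,0x08,0x07,0x20] = 55 c8 c8 39 39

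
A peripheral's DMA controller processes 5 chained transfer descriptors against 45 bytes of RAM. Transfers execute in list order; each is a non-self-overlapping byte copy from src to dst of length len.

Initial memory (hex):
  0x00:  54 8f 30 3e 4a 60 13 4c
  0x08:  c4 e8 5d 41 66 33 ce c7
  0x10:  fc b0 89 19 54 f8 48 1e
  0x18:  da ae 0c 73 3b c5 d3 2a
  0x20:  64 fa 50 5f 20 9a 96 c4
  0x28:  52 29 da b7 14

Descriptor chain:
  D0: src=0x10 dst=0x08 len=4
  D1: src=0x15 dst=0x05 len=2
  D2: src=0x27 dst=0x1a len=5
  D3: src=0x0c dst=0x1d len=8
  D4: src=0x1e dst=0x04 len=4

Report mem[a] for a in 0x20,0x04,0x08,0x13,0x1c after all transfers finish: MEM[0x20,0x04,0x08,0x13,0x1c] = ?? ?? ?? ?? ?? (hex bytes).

MEM[0x20,0x04,0x08,0x13,0x1c] = c7 33 fc 19 29

#0 dst[0x08+4] := {0xfc,0xb0,0x89,0x19}
#1 dst[0x05+2] := {0xf8,0x48}
#2 dst[0x1a+5] := {0xc4,0x52,0x29,0xda,0xb7}
#3 dst[0x1d+8] := {0x66,0x33,0xce,0xc7,0xfc,0xb0,0x89,0x19}
#4 dst[0x04+4] := {0x33,0xce,0xc7,0xfc}
query mem[0x20]=0xc7, mem[0x04]=0x33, mem[0x08]=0xfc, mem[0x13]=0x19, mem[0x1c]=0x29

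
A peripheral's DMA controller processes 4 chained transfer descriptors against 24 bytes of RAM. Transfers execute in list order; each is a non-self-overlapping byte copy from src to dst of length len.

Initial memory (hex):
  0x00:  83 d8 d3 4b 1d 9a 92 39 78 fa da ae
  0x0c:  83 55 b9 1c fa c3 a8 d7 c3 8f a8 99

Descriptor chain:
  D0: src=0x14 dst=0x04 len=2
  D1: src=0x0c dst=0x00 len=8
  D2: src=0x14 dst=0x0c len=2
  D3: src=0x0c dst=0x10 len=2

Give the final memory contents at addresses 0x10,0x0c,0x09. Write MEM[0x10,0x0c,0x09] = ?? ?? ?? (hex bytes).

  after D0: wrote 2B at 0x04 = c38f
  after D1: wrote 8B at 0x00 = 8355b91cfac3a8d7
  after D2: wrote 2B at 0x0c = c38f
  after D3: wrote 2B at 0x10 = c38f
query mem[0x10]=0xc3, mem[0x0c]=0xc3, mem[0x09]=0xfa

MEM[0x10,0x0c,0x09] = c3 c3 fa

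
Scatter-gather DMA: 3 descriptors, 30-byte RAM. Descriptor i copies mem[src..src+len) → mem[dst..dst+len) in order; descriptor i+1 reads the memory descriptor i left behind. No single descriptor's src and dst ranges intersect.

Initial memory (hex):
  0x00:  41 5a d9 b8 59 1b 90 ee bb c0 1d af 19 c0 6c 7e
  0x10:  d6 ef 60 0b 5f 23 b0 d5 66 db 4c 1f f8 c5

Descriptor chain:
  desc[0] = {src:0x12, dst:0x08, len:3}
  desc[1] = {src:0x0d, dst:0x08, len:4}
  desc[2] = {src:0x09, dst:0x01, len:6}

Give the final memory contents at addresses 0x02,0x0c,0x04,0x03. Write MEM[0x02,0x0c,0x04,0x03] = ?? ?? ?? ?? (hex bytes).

[0] 0x12->0x08 len=3 : 60 0b 5f
[1] 0x0d->0x08 len=4 : c0 6c 7e d6
[2] 0x09->0x01 len=6 : 6c 7e d6 19 c0 6c
query mem[0x02]=0x7e, mem[0x0c]=0x19, mem[0x04]=0x19, mem[0x03]=0xd6

MEM[0x02,0x0c,0x04,0x03] = 7e 19 19 d6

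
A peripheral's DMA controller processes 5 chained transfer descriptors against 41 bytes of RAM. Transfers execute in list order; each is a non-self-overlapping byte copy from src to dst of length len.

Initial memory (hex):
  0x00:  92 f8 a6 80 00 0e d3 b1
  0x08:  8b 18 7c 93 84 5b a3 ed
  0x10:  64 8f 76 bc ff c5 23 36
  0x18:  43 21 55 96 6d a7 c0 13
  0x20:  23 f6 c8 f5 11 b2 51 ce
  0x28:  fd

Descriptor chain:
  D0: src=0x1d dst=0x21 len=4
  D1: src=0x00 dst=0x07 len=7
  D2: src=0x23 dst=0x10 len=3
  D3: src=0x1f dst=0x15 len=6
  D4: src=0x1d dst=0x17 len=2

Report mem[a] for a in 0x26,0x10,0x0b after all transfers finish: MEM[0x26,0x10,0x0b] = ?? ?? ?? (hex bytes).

#0 dst[0x21+4] := {0xa7,0xc0,0x13,0x23}
#1 dst[0x07+7] := {0x92,0xf8,0xa6,0x80,0x00,0x0e,0xd3}
#2 dst[0x10+3] := {0x13,0x23,0xb2}
#3 dst[0x15+6] := {0x13,0x23,0xa7,0xc0,0x13,0x23}
#4 dst[0x17+2] := {0xa7,0xc0}
query mem[0x26]=0x51, mem[0x10]=0x13, mem[0x0b]=0x00

MEM[0x26,0x10,0x0b] = 51 13 00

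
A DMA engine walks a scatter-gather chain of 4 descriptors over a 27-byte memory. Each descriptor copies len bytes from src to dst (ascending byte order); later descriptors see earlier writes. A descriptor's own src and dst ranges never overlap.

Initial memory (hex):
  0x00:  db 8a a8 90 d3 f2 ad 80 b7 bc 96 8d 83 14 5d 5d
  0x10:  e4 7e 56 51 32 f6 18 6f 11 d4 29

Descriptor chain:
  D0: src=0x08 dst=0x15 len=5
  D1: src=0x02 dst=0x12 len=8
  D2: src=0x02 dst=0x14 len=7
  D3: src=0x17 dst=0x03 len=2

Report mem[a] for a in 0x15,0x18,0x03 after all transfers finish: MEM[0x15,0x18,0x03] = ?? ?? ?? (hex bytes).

D0: mem[0x15..0x19] <- [b7 bc 96 8d 83]
D1: mem[0x12..0x19] <- [a8 90 d3 f2 ad 80 b7 bc]
D2: mem[0x14..0x1a] <- [a8 90 d3 f2 ad 80 b7]
D3: mem[0x03..0x04] <- [f2 ad]
query mem[0x15]=0x90, mem[0x18]=0xad, mem[0x03]=0xf2

MEM[0x15,0x18,0x03] = 90 ad f2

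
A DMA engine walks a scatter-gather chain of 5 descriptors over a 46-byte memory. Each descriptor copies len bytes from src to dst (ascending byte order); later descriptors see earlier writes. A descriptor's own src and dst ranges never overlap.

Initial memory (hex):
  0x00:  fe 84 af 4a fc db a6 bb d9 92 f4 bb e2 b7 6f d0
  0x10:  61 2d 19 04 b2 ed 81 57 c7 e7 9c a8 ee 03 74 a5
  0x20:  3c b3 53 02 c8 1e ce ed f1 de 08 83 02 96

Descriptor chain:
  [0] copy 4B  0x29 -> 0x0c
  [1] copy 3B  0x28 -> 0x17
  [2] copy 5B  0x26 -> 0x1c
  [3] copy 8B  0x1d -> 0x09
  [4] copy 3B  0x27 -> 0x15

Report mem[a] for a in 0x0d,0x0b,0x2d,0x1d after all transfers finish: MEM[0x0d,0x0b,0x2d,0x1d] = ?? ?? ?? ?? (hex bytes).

  after D0: wrote 4B at 0x0c = de088302
  after D1: wrote 3B at 0x17 = f1de08
  after D2: wrote 5B at 0x1c = ceedf1de08
  after D3: wrote 8B at 0x09 = edf1de08b35302c8
  after D4: wrote 3B at 0x15 = edf1de
query mem[0x0d]=0xb3, mem[0x0b]=0xde, mem[0x2d]=0x96, mem[0x1d]=0xed

MEM[0x0d,0x0b,0x2d,0x1d] = b3 de 96 ed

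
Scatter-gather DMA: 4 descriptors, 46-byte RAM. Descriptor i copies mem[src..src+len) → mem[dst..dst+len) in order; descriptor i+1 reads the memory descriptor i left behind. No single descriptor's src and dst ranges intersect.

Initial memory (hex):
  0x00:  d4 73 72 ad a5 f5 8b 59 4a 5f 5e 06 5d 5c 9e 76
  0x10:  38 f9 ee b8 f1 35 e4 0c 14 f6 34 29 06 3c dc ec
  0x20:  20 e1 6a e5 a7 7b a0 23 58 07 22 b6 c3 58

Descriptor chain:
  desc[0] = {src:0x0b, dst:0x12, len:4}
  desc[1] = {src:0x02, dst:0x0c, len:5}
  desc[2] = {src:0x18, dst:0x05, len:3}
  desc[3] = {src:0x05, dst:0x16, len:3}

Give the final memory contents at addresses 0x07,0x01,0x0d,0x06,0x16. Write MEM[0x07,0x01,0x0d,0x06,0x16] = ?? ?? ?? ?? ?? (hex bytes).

MEM[0x07,0x01,0x0d,0x06,0x16] = 34 73 ad f6 14

D0: mem[0x12..0x15] <- [06 5d 5c 9e]
D1: mem[0x0c..0x10] <- [72 ad a5 f5 8b]
D2: mem[0x05..0x07] <- [14 f6 34]
D3: mem[0x16..0x18] <- [14 f6 34]
query mem[0x07]=0x34, mem[0x01]=0x73, mem[0x0d]=0xad, mem[0x06]=0xf6, mem[0x16]=0x14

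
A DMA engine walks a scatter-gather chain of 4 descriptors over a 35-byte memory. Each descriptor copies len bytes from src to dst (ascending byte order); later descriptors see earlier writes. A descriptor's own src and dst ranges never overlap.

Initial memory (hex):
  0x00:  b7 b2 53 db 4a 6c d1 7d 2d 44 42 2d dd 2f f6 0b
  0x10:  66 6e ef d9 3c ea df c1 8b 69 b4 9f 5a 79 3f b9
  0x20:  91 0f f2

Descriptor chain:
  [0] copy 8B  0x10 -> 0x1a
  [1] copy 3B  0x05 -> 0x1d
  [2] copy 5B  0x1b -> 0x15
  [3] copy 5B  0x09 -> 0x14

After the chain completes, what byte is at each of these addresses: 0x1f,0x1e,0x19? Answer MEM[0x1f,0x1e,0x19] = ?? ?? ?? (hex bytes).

D0: mem[0x1a..0x21] <- [66 6e ef d9 3c ea df c1]
D1: mem[0x1d..0x1f] <- [6c d1 7d]
D2: mem[0x15..0x19] <- [6e ef 6c d1 7d]
D3: mem[0x14..0x18] <- [44 42 2d dd 2f]
query mem[0x1f]=0x7d, mem[0x1e]=0xd1, mem[0x19]=0x7d

MEM[0x1f,0x1e,0x19] = 7d d1 7d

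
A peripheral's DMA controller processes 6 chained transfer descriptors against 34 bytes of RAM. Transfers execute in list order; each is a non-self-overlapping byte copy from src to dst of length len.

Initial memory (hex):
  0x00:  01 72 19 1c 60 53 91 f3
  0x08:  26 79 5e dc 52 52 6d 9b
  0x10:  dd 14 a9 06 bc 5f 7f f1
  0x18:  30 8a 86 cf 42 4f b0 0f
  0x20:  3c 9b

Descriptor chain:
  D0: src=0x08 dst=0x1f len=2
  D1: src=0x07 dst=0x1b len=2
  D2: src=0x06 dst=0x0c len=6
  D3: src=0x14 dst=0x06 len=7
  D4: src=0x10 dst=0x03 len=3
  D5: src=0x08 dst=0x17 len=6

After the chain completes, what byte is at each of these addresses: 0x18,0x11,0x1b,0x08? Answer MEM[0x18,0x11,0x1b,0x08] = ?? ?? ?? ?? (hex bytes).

D0: mem[0x1f..0x20] <- [26 79]
D1: mem[0x1b..0x1c] <- [f3 26]
D2: mem[0x0c..0x11] <- [91 f3 26 79 5e dc]
D3: mem[0x06..0x0c] <- [bc 5f 7f f1 30 8a 86]
D4: mem[0x03..0x05] <- [5e dc a9]
D5: mem[0x17..0x1c] <- [7f f1 30 8a 86 f3]
query mem[0x18]=0xf1, mem[0x11]=0xdc, mem[0x1b]=0x86, mem[0x08]=0x7f

MEM[0x18,0x11,0x1b,0x08] = f1 dc 86 7f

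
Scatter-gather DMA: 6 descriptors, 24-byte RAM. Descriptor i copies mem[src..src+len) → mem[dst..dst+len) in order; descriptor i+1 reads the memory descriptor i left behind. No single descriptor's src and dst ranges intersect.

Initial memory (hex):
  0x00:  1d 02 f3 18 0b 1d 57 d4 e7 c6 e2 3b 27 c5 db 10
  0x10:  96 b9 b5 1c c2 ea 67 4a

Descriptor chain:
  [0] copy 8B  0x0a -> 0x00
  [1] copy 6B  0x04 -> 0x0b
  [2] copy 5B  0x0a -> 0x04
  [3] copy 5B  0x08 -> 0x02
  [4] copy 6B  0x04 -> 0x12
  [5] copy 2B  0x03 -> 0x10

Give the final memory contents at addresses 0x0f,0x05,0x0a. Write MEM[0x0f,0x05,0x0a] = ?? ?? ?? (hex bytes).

[0] 0x0a->0x00 len=8 : e2 3b 27 c5 db 10 96 b9
[1] 0x04->0x0b len=6 : db 10 96 b9 e7 c6
[2] 0x0a->0x04 len=5 : e2 db 10 96 b9
[3] 0x08->0x02 len=5 : b9 c6 e2 db 10
[4] 0x04->0x12 len=6 : e2 db 10 96 b9 c6
[5] 0x03->0x10 len=2 : c6 e2
query mem[0x0f]=0xe7, mem[0x05]=0xdb, mem[0x0a]=0xe2

MEM[0x0f,0x05,0x0a] = e7 db e2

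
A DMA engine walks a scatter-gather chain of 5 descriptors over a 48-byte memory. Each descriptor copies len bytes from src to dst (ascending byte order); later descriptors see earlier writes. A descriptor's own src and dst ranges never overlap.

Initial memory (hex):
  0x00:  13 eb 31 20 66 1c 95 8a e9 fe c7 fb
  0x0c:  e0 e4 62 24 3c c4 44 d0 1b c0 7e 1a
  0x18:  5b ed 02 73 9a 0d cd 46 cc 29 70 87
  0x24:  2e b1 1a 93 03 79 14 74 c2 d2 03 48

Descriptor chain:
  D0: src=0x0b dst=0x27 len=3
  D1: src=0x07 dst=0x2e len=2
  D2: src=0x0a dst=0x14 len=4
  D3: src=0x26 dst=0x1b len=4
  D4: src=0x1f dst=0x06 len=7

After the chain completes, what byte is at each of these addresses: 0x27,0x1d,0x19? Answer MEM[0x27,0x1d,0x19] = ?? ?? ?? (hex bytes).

#0 dst[0x27+3] := {0xfb,0xe0,0xe4}
#1 dst[0x2e+2] := {0x8a,0xe9}
#2 dst[0x14+4] := {0xc7,0xfb,0xe0,0xe4}
#3 dst[0x1b+4] := {0x1a,0xfb,0xe0,0xe4}
#4 dst[0x06+7] := {0x46,0xcc,0x29,0x70,0x87,0x2e,0xb1}
query mem[0x27]=0xfb, mem[0x1d]=0xe0, mem[0x19]=0xed

MEM[0x27,0x1d,0x19] = fb e0 ed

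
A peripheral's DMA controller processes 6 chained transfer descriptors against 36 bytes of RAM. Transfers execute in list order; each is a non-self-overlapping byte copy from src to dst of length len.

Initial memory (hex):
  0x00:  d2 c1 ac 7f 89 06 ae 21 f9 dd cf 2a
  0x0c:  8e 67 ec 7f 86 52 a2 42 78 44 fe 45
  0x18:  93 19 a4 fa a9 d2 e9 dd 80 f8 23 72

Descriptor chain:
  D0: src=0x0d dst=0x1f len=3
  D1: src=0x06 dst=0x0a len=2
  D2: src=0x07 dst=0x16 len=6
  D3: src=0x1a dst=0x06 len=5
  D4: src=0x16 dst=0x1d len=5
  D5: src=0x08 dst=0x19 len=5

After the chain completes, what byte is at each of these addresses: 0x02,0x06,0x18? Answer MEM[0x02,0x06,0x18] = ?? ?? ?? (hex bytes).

MEM[0x02,0x06,0x18] = ac 21 dd

[0] 0x0d->0x1f len=3 : 67 ec 7f
[1] 0x06->0x0a len=2 : ae 21
[2] 0x07->0x16 len=6 : 21 f9 dd ae 21 8e
[3] 0x1a->0x06 len=5 : 21 8e a9 d2 e9
[4] 0x16->0x1d len=5 : 21 f9 dd ae 21
[5] 0x08->0x19 len=5 : a9 d2 e9 21 8e
query mem[0x02]=0xac, mem[0x06]=0x21, mem[0x18]=0xdd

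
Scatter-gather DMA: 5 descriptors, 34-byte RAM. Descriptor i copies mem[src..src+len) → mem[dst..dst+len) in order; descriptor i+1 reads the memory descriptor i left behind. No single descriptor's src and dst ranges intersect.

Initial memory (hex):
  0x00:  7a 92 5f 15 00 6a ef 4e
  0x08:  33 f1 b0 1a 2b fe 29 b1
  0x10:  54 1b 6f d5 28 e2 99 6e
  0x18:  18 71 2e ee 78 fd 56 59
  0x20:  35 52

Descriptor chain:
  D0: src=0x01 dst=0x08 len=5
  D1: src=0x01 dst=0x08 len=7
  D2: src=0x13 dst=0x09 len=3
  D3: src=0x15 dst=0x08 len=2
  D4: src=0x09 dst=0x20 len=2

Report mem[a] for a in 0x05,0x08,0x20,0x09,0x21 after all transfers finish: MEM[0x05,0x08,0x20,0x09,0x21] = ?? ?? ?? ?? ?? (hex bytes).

  after D0: wrote 5B at 0x08 = 925f15006a
  after D1: wrote 7B at 0x08 = 925f15006aef4e
  after D2: wrote 3B at 0x09 = d528e2
  after D3: wrote 2B at 0x08 = e299
  after D4: wrote 2B at 0x20 = 9928
query mem[0x05]=0x6a, mem[0x08]=0xe2, mem[0x20]=0x99, mem[0x09]=0x99, mem[0x21]=0x28

MEM[0x05,0x08,0x20,0x09,0x21] = 6a e2 99 99 28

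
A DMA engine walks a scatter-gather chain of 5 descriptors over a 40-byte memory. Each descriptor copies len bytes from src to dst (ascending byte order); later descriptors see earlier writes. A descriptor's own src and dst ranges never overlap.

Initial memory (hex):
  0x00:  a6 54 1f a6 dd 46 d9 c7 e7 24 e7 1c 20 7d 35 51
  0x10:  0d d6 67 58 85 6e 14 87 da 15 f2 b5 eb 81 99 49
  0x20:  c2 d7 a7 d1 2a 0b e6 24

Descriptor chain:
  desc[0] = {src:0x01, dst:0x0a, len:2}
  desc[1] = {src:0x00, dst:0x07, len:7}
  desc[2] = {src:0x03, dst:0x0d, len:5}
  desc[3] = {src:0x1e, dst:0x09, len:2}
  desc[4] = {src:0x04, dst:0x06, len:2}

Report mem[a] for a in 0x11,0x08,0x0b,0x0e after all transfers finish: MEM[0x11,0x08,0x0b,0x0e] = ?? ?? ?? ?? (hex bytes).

#0 dst[0x0a+2] := {0x54,0x1f}
#1 dst[0x07+7] := {0xa6,0x54,0x1f,0xa6,0xdd,0x46,0xd9}
#2 dst[0x0d+5] := {0xa6,0xdd,0x46,0xd9,0xa6}
#3 dst[0x09+2] := {0x99,0x49}
#4 dst[0x06+2] := {0xdd,0x46}
query mem[0x11]=0xa6, mem[0x08]=0x54, mem[0x0b]=0xdd, mem[0x0e]=0xdd

MEM[0x11,0x08,0x0b,0x0e] = a6 54 dd dd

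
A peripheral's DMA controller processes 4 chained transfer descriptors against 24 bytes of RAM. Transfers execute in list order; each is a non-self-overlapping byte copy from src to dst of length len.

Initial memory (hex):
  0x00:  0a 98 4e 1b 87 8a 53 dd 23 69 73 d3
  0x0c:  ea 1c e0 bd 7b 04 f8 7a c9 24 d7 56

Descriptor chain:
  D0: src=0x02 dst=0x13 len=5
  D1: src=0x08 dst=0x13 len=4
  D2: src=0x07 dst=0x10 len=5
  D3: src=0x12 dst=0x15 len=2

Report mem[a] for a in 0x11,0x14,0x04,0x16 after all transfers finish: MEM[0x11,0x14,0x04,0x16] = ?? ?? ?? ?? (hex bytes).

  after D0: wrote 5B at 0x13 = 4e1b878a53
  after D1: wrote 4B at 0x13 = 236973d3
  after D2: wrote 5B at 0x10 = dd236973d3
  after D3: wrote 2B at 0x15 = 6973
query mem[0x11]=0x23, mem[0x14]=0xd3, mem[0x04]=0x87, mem[0x16]=0x73

MEM[0x11,0x14,0x04,0x16] = 23 d3 87 73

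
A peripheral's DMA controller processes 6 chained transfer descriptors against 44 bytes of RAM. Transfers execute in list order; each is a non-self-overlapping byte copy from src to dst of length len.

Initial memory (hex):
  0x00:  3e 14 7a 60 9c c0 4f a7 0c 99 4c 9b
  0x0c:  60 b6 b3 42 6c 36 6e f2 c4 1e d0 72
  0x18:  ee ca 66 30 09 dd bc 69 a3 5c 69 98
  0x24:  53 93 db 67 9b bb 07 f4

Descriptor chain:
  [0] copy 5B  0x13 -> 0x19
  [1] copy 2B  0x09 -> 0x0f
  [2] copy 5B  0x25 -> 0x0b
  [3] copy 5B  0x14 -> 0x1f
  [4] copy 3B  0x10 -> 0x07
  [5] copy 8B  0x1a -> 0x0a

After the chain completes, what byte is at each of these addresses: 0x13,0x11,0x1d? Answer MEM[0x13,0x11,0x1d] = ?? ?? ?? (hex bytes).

MEM[0x13,0x11,0x1d] = f2 d0 72

D0: mem[0x19..0x1d] <- [f2 c4 1e d0 72]
D1: mem[0x0f..0x10] <- [99 4c]
D2: mem[0x0b..0x0f] <- [93 db 67 9b bb]
D3: mem[0x1f..0x23] <- [c4 1e d0 72 ee]
D4: mem[0x07..0x09] <- [4c 36 6e]
D5: mem[0x0a..0x11] <- [c4 1e d0 72 bc c4 1e d0]
query mem[0x13]=0xf2, mem[0x11]=0xd0, mem[0x1d]=0x72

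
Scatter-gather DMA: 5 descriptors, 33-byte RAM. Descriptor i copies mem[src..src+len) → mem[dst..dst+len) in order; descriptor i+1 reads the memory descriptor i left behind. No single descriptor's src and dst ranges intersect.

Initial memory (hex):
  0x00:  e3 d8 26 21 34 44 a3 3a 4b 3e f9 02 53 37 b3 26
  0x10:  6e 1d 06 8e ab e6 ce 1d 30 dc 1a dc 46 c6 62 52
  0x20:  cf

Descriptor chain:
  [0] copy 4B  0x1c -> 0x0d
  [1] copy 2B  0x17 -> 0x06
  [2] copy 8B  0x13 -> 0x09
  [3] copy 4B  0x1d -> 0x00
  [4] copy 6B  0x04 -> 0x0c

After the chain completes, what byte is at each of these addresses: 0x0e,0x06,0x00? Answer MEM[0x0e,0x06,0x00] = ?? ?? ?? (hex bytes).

  after D0: wrote 4B at 0x0d = 46c66252
  after D1: wrote 2B at 0x06 = 1d30
  after D2: wrote 8B at 0x09 = 8eabe6ce1d30dc1a
  after D3: wrote 4B at 0x00 = c66252cf
  after D4: wrote 6B at 0x0c = 34441d304b8e
query mem[0x0e]=0x1d, mem[0x06]=0x1d, mem[0x00]=0xc6

MEM[0x0e,0x06,0x00] = 1d 1d c6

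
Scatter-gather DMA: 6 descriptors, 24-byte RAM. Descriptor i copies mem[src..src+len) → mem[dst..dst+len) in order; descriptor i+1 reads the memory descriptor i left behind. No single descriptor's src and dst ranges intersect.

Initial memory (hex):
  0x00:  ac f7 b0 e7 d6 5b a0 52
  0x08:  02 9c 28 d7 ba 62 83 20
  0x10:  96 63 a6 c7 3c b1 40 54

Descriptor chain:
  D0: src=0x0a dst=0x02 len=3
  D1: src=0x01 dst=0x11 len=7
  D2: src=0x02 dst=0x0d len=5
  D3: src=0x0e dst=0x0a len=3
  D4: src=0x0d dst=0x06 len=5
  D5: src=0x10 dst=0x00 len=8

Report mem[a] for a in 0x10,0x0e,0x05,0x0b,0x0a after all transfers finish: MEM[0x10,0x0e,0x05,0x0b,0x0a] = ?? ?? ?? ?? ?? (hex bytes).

MEM[0x10,0x0e,0x05,0x0b,0x0a] = 5b d7 5b ba a0

D0: mem[0x02..0x04] <- [28 d7 ba]
D1: mem[0x11..0x17] <- [f7 28 d7 ba 5b a0 52]
D2: mem[0x0d..0x11] <- [28 d7 ba 5b a0]
D3: mem[0x0a..0x0c] <- [d7 ba 5b]
D4: mem[0x06..0x0a] <- [28 d7 ba 5b a0]
D5: mem[0x00..0x07] <- [5b a0 28 d7 ba 5b a0 52]
query mem[0x10]=0x5b, mem[0x0e]=0xd7, mem[0x05]=0x5b, mem[0x0b]=0xba, mem[0x0a]=0xa0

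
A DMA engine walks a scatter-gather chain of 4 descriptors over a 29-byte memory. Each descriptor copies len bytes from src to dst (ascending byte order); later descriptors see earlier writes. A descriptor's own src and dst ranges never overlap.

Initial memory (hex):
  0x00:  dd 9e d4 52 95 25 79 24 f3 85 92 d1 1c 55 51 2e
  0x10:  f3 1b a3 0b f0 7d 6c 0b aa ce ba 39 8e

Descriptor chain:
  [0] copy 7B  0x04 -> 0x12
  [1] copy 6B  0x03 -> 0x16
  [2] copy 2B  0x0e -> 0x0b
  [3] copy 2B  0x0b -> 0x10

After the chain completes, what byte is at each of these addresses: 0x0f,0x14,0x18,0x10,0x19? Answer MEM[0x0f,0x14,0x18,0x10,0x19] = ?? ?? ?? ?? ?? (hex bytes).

MEM[0x0f,0x14,0x18,0x10,0x19] = 2e 79 25 51 79

  after D0: wrote 7B at 0x12 = 95257924f38592
  after D1: wrote 6B at 0x16 = 5295257924f3
  after D2: wrote 2B at 0x0b = 512e
  after D3: wrote 2B at 0x10 = 512e
query mem[0x0f]=0x2e, mem[0x14]=0x79, mem[0x18]=0x25, mem[0x10]=0x51, mem[0x19]=0x79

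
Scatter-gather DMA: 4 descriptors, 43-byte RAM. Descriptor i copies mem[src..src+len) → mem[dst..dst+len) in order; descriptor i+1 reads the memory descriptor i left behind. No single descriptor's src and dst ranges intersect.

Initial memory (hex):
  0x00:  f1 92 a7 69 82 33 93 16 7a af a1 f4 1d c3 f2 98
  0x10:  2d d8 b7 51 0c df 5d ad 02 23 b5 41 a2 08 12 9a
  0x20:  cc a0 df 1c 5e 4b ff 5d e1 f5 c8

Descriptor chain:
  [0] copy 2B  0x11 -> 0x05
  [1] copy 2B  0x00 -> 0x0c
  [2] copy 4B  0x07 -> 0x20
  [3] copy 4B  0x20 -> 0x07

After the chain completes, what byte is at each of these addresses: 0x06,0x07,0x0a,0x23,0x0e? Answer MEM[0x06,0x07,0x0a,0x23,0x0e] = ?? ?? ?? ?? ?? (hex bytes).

MEM[0x06,0x07,0x0a,0x23,0x0e] = b7 16 a1 a1 f2

D0: mem[0x05..0x06] <- [d8 b7]
D1: mem[0x0c..0x0d] <- [f1 92]
D2: mem[0x20..0x23] <- [16 7a af a1]
D3: mem[0x07..0x0a] <- [16 7a af a1]
query mem[0x06]=0xb7, mem[0x07]=0x16, mem[0x0a]=0xa1, mem[0x23]=0xa1, mem[0x0e]=0xf2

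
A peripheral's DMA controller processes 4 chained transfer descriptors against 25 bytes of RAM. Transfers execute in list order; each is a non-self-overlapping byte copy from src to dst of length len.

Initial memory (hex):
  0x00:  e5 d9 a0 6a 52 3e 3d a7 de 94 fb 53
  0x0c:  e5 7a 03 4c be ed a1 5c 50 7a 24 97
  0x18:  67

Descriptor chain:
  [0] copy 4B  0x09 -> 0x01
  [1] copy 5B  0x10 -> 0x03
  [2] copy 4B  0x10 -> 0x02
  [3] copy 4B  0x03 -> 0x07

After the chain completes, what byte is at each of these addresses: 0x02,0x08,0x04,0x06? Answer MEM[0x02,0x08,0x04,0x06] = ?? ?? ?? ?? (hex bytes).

  after D0: wrote 4B at 0x01 = 94fb53e5
  after D1: wrote 5B at 0x03 = beeda15c50
  after D2: wrote 4B at 0x02 = beeda15c
  after D3: wrote 4B at 0x07 = eda15c5c
query mem[0x02]=0xbe, mem[0x08]=0xa1, mem[0x04]=0xa1, mem[0x06]=0x5c

MEM[0x02,0x08,0x04,0x06] = be a1 a1 5c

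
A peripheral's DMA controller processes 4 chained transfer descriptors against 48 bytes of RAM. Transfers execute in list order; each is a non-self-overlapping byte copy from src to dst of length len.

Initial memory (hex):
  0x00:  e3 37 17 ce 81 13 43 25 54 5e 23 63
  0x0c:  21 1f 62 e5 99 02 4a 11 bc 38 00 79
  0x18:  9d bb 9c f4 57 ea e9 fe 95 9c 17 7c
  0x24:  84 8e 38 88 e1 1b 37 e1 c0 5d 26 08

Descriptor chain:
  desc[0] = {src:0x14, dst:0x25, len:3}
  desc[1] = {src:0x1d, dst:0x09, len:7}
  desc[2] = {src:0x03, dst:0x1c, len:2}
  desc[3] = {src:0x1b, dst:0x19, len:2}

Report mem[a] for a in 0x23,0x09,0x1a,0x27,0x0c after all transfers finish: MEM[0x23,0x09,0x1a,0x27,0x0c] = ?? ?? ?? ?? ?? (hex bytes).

MEM[0x23,0x09,0x1a,0x27,0x0c] = 7c ea ce 00 95

D0: mem[0x25..0x27] <- [bc 38 00]
D1: mem[0x09..0x0f] <- [ea e9 fe 95 9c 17 7c]
D2: mem[0x1c..0x1d] <- [ce 81]
D3: mem[0x19..0x1a] <- [f4 ce]
query mem[0x23]=0x7c, mem[0x09]=0xea, mem[0x1a]=0xce, mem[0x27]=0x00, mem[0x0c]=0x95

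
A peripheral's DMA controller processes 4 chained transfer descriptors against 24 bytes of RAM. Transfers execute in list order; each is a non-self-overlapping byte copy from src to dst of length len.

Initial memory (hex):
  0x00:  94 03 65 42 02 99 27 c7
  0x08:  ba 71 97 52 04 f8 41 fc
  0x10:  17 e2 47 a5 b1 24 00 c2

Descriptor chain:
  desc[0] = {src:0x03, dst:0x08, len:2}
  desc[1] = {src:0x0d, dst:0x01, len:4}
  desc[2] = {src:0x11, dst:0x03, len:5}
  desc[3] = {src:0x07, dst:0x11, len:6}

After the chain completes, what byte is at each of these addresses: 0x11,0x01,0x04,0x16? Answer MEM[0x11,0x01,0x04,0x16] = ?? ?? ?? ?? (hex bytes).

MEM[0x11,0x01,0x04,0x16] = 24 f8 47 04

D0: mem[0x08..0x09] <- [42 02]
D1: mem[0x01..0x04] <- [f8 41 fc 17]
D2: mem[0x03..0x07] <- [e2 47 a5 b1 24]
D3: mem[0x11..0x16] <- [24 42 02 97 52 04]
query mem[0x11]=0x24, mem[0x01]=0xf8, mem[0x04]=0x47, mem[0x16]=0x04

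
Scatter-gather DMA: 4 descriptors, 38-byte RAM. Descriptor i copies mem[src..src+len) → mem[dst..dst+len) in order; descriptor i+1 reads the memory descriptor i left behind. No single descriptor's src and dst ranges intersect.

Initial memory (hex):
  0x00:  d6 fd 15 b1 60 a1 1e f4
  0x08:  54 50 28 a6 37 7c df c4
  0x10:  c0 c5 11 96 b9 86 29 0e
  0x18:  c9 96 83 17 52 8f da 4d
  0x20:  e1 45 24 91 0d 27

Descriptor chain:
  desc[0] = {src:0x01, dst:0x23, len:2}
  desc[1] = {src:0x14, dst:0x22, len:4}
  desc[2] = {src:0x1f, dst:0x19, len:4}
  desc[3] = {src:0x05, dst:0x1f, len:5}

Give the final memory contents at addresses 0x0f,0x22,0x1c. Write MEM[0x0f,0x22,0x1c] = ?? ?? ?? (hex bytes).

  after D0: wrote 2B at 0x23 = fd15
  after D1: wrote 4B at 0x22 = b986290e
  after D2: wrote 4B at 0x19 = 4de145b9
  after D3: wrote 5B at 0x1f = a11ef45450
query mem[0x0f]=0xc4, mem[0x22]=0x54, mem[0x1c]=0xb9

MEM[0x0f,0x22,0x1c] = c4 54 b9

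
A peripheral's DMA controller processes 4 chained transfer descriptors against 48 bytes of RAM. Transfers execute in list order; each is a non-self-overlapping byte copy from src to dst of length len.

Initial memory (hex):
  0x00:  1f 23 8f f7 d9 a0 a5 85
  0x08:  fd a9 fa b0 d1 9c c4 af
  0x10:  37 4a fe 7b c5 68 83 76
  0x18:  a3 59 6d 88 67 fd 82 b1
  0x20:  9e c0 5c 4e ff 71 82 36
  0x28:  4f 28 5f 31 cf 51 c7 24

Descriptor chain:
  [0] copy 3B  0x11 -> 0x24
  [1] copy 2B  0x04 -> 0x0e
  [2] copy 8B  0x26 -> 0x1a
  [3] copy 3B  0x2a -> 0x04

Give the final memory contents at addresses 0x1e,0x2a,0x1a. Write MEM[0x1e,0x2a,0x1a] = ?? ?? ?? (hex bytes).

#0 dst[0x24+3] := {0x4a,0xfe,0x7b}
#1 dst[0x0e+2] := {0xd9,0xa0}
#2 dst[0x1a+8] := {0x7b,0x36,0x4f,0x28,0x5f,0x31,0xcf,0x51}
#3 dst[0x04+3] := {0x5f,0x31,0xcf}
query mem[0x1e]=0x5f, mem[0x2a]=0x5f, mem[0x1a]=0x7b

MEM[0x1e,0x2a,0x1a] = 5f 5f 7b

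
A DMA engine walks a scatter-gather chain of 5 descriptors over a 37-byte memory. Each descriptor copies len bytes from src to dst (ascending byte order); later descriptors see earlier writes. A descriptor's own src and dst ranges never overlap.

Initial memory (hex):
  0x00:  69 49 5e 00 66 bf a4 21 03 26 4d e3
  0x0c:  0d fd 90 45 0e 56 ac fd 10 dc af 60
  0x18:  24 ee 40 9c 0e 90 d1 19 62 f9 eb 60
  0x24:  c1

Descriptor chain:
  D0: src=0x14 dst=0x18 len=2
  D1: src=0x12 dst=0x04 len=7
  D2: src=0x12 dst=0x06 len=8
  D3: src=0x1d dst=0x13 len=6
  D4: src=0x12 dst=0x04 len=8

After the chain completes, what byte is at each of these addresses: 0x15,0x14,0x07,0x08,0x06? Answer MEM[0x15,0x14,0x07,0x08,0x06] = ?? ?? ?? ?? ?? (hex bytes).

MEM[0x15,0x14,0x07,0x08,0x06] = 19 d1 19 62 d1

  after D0: wrote 2B at 0x18 = 10dc
  after D1: wrote 7B at 0x04 = acfd10dcaf6010
  after D2: wrote 8B at 0x06 = acfd10dcaf6010dc
  after D3: wrote 6B at 0x13 = 90d11962f9eb
  after D4: wrote 8B at 0x04 = ac90d11962f9ebdc
query mem[0x15]=0x19, mem[0x14]=0xd1, mem[0x07]=0x19, mem[0x08]=0x62, mem[0x06]=0xd1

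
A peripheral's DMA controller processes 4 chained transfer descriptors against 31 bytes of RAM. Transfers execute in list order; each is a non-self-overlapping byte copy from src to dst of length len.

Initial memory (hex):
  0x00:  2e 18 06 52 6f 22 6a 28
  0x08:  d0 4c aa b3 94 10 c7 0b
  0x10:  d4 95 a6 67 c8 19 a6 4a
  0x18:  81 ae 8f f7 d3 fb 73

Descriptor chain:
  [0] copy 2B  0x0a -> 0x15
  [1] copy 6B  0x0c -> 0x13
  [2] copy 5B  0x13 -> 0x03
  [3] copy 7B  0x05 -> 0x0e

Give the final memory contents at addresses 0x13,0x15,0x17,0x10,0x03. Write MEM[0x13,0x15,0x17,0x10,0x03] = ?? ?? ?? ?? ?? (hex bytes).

MEM[0x13,0x15,0x17,0x10,0x03] = aa c7 d4 d4 94

[0] 0x0a->0x15 len=2 : aa b3
[1] 0x0c->0x13 len=6 : 94 10 c7 0b d4 95
[2] 0x13->0x03 len=5 : 94 10 c7 0b d4
[3] 0x05->0x0e len=7 : c7 0b d4 d0 4c aa b3
query mem[0x13]=0xaa, mem[0x15]=0xc7, mem[0x17]=0xd4, mem[0x10]=0xd4, mem[0x03]=0x94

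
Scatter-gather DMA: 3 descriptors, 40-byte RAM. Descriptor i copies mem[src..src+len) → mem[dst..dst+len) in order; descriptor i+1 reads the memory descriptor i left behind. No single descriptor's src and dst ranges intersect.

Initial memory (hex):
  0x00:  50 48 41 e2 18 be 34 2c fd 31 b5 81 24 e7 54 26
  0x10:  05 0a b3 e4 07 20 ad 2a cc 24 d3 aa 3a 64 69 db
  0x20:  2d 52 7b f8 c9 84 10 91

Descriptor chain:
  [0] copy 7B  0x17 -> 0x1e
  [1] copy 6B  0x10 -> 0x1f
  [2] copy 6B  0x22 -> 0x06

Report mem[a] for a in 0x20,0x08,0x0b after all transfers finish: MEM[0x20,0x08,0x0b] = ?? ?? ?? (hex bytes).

[0] 0x17->0x1e len=7 : 2a cc 24 d3 aa 3a 64
[1] 0x10->0x1f len=6 : 05 0a b3 e4 07 20
[2] 0x22->0x06 len=6 : e4 07 20 84 10 91
query mem[0x20]=0x0a, mem[0x08]=0x20, mem[0x0b]=0x91

MEM[0x20,0x08,0x0b] = 0a 20 91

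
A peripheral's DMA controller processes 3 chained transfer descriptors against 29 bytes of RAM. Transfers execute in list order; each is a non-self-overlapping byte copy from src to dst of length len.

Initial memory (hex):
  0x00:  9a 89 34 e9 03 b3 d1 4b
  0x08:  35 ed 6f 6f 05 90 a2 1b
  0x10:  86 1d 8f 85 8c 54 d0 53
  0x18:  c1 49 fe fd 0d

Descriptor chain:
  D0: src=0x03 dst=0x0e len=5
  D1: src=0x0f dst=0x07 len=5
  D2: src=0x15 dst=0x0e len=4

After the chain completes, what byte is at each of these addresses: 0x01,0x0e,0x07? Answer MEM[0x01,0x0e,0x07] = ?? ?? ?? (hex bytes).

MEM[0x01,0x0e,0x07] = 89 54 03

[0] 0x03->0x0e len=5 : e9 03 b3 d1 4b
[1] 0x0f->0x07 len=5 : 03 b3 d1 4b 85
[2] 0x15->0x0e len=4 : 54 d0 53 c1
query mem[0x01]=0x89, mem[0x0e]=0x54, mem[0x07]=0x03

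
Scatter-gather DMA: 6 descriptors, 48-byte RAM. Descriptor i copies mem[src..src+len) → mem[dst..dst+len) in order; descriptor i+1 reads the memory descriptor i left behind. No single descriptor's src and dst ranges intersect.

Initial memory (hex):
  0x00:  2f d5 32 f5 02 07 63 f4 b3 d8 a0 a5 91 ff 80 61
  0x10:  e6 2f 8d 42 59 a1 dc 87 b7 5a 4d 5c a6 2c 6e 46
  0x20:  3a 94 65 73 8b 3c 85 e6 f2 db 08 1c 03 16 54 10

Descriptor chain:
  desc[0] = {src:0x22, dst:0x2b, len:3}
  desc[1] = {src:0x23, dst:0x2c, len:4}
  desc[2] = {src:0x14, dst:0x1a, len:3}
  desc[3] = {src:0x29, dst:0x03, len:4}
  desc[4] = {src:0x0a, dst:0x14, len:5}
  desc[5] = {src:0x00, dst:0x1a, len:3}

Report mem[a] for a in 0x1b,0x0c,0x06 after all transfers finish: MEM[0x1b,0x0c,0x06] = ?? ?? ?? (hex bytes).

[0] 0x22->0x2b len=3 : 65 73 8b
[1] 0x23->0x2c len=4 : 73 8b 3c 85
[2] 0x14->0x1a len=3 : 59 a1 dc
[3] 0x29->0x03 len=4 : db 08 65 73
[4] 0x0a->0x14 len=5 : a0 a5 91 ff 80
[5] 0x00->0x1a len=3 : 2f d5 32
query mem[0x1b]=0xd5, mem[0x0c]=0x91, mem[0x06]=0x73

MEM[0x1b,0x0c,0x06] = d5 91 73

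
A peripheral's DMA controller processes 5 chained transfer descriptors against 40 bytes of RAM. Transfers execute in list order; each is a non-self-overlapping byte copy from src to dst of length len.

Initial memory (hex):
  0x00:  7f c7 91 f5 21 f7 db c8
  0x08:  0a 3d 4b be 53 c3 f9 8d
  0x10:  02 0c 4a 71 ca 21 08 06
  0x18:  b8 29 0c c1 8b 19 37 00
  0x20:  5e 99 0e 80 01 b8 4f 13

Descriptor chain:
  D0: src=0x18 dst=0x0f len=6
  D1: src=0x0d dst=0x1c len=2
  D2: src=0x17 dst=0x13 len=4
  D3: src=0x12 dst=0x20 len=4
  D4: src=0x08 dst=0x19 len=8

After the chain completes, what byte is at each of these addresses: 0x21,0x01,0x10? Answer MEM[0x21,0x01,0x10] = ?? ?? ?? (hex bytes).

  after D0: wrote 6B at 0x0f = b8290cc18b19
  after D1: wrote 2B at 0x1c = c3f9
  after D2: wrote 4B at 0x13 = 06b8290c
  after D3: wrote 4B at 0x20 = c106b829
  after D4: wrote 8B at 0x19 = 0a3d4bbe53c3f9b8
query mem[0x21]=0x06, mem[0x01]=0xc7, mem[0x10]=0x29

MEM[0x21,0x01,0x10] = 06 c7 29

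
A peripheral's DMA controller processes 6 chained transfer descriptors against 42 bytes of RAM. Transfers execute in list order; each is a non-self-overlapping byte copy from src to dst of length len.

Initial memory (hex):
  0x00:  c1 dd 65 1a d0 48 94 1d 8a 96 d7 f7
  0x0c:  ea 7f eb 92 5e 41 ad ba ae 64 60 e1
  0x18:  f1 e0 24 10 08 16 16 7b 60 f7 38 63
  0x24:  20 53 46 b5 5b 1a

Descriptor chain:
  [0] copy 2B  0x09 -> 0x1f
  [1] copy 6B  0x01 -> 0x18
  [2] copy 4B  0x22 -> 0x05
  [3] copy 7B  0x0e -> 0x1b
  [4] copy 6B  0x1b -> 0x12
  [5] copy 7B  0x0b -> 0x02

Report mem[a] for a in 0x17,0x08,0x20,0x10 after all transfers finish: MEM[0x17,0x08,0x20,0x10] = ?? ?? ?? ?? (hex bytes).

#0 dst[0x1f+2] := {0x96,0xd7}
#1 dst[0x18+6] := {0xdd,0x65,0x1a,0xd0,0x48,0x94}
#2 dst[0x05+4] := {0x38,0x63,0x20,0x53}
#3 dst[0x1b+7] := {0xeb,0x92,0x5e,0x41,0xad,0xba,0xae}
#4 dst[0x12+6] := {0xeb,0x92,0x5e,0x41,0xad,0xba}
#5 dst[0x02+7] := {0xf7,0xea,0x7f,0xeb,0x92,0x5e,0x41}
query mem[0x17]=0xba, mem[0x08]=0x41, mem[0x20]=0xba, mem[0x10]=0x5e

MEM[0x17,0x08,0x20,0x10] = ba 41 ba 5e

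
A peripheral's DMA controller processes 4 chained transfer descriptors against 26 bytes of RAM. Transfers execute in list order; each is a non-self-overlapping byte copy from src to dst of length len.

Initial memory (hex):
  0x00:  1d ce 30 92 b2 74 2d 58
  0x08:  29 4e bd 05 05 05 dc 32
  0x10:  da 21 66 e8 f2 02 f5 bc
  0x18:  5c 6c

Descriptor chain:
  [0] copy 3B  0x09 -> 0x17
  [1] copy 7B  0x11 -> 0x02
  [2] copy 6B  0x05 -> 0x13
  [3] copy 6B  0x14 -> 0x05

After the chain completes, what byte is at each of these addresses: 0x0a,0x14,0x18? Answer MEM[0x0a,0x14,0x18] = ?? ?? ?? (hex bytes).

#0 dst[0x17+3] := {0x4e,0xbd,0x05}
#1 dst[0x02+7] := {0x21,0x66,0xe8,0xf2,0x02,0xf5,0x4e}
#2 dst[0x13+6] := {0xf2,0x02,0xf5,0x4e,0x4e,0xbd}
#3 dst[0x05+6] := {0x02,0xf5,0x4e,0x4e,0xbd,0x05}
query mem[0x0a]=0x05, mem[0x14]=0x02, mem[0x18]=0xbd

MEM[0x0a,0x14,0x18] = 05 02 bd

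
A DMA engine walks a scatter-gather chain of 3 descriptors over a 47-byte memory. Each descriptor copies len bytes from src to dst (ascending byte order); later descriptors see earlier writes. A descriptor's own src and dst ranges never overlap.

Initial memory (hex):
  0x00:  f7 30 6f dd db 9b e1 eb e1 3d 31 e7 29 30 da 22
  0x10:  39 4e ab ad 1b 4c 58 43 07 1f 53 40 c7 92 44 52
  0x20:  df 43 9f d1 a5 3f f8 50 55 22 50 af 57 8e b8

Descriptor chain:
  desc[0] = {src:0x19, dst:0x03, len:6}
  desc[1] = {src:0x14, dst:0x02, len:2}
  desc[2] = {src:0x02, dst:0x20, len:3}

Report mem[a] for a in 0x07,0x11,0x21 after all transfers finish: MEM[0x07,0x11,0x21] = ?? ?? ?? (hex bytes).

MEM[0x07,0x11,0x21] = 92 4e 4c

[0] 0x19->0x03 len=6 : 1f 53 40 c7 92 44
[1] 0x14->0x02 len=2 : 1b 4c
[2] 0x02->0x20 len=3 : 1b 4c 53
query mem[0x07]=0x92, mem[0x11]=0x4e, mem[0x21]=0x4c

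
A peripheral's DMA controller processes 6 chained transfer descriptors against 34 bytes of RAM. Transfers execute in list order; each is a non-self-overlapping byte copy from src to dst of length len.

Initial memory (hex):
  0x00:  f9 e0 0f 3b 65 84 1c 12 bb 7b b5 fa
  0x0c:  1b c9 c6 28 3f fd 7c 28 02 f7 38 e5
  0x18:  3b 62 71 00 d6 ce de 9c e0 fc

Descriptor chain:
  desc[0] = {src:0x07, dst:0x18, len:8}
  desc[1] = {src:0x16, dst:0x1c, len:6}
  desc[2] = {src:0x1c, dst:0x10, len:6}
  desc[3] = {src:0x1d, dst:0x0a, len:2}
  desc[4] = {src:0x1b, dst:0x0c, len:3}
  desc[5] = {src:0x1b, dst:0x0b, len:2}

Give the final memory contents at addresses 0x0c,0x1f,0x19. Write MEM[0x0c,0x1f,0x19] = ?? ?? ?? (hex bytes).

D0: mem[0x18..0x1f] <- [12 bb 7b b5 fa 1b c9 c6]
D1: mem[0x1c..0x21] <- [38 e5 12 bb 7b b5]
D2: mem[0x10..0x15] <- [38 e5 12 bb 7b b5]
D3: mem[0x0a..0x0b] <- [e5 12]
D4: mem[0x0c..0x0e] <- [b5 38 e5]
D5: mem[0x0b..0x0c] <- [b5 38]
query mem[0x0c]=0x38, mem[0x1f]=0xbb, mem[0x19]=0xbb

MEM[0x0c,0x1f,0x19] = 38 bb bb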